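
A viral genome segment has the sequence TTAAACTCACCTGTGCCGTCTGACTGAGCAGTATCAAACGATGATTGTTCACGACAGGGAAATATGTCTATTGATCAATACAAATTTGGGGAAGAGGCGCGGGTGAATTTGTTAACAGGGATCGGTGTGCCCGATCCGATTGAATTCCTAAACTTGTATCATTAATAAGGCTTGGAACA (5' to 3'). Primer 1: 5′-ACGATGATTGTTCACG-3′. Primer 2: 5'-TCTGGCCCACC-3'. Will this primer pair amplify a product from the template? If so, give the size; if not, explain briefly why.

Primer 2 (TCTGGCCCACC) does not match the top strand, and its reverse complement GGTGGGCCAGA does not match either.
With no annealing site for primer 2, no amplification occurs.

No product — primer 2 has no binding site in the template.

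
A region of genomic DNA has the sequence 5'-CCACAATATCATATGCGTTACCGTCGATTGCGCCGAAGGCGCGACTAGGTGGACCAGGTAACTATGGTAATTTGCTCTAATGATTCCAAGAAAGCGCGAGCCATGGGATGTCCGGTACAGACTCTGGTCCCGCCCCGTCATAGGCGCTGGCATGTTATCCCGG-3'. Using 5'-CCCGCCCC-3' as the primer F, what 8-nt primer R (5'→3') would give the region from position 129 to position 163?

The product's 3' end on the top strand is position 163.
The reverse primer anneals to the top strand over positions 156–163, i.e. to TATCCCGG.
Its sequence written 5'→3' is the reverse complement: CCGGGATA.

5'-CCGGGATA-3'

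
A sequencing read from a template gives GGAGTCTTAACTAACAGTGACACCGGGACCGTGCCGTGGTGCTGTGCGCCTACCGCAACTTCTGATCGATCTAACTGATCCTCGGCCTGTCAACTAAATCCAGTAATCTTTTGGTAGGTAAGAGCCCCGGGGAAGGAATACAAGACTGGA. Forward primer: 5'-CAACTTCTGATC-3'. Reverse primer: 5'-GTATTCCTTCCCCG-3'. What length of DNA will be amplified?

Scanning the template, CAACTTCTGATC occurs at positions 56–67; this primer anneals to the bottom strand there with its 3' end pointing downstream.
The reverse primer's reverse complement is CGGGGAAGGAATAC, which matches the template at positions 128–141.
The product runs from position 56 to position 141, so its length is 141 − 56 + 1 = 86 bp.

86 bp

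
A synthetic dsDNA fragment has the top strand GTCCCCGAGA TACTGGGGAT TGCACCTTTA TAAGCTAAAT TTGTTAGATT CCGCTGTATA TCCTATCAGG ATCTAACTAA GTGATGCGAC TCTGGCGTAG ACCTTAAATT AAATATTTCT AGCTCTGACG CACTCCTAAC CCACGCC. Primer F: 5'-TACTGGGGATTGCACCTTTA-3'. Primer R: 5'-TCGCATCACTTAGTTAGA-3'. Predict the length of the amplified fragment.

79 bp

The forward primer matches the template at positions 11–30.
Reverse complement of the reverse primer: TCTAACTAAGTGATGCGA. This occurs on the top strand at positions 72–89.
Product length = (reverse-primer end) − (forward-primer start) + 1 = 89 − 11 + 1 = 79 bp.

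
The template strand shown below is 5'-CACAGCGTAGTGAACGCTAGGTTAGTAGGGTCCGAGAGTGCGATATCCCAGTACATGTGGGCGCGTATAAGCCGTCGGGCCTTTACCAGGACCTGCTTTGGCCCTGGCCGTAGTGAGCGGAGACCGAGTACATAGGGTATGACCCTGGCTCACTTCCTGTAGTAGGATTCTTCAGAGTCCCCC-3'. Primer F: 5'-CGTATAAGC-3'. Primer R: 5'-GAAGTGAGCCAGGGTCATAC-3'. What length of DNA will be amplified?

93 bp

The forward primer matches the template at positions 64–72.
The reverse primer's reverse complement is GTATGACCCTGGCTCACTTC, which matches the template at positions 137–156.
Product length = (reverse-primer end) − (forward-primer start) + 1 = 156 − 64 + 1 = 93 bp.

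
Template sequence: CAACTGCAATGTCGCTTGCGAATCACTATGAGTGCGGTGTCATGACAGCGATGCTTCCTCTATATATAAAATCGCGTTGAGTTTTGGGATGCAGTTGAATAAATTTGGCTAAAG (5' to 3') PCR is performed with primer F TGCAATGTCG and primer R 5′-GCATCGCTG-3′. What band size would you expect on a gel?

The forward primer matches the template at positions 5–14.
Taking the reverse complement of GCATCGCTG gives CAGCGATGC, found at positions 46–54 on the template; the primer anneals here to the top strand with its 3' end pointing upstream.
Product length = (reverse-primer end) − (forward-primer start) + 1 = 54 − 5 + 1 = 50 bp.

50 bp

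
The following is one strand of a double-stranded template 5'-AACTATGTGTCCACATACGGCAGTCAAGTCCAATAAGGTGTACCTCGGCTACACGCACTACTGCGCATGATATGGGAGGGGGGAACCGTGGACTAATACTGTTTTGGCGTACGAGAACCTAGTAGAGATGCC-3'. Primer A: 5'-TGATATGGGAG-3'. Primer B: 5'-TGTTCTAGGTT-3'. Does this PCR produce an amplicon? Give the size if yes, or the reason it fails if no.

Primer B (TGTTCTAGGTT) does not match the top strand, and its reverse complement AACCTAGAACA does not match either.
With no annealing site for primer B, no amplification occurs.

No product — primer B has no binding site in the template.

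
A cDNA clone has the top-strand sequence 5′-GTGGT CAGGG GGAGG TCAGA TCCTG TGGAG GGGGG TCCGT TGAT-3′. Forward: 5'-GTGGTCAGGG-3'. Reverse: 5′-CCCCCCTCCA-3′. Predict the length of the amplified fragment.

The forward primer matches the template at positions 1–10.
Reverse complement of the reverse primer: TGGAGGGGGG. This occurs on the top strand at positions 26–35.
Amplicon spans positions 1–35: 35 bp.

35 bp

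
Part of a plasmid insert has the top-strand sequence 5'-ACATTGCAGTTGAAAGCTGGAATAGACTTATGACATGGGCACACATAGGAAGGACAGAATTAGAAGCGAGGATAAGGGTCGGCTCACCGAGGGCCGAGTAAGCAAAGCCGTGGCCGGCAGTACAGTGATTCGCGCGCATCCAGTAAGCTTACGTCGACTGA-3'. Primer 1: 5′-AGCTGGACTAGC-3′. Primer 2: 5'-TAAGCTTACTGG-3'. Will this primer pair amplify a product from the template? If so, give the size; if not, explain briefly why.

No product — primer 1 has no binding site in the template.

Primer 1 (AGCTGGACTAGC) does not match the top strand, and its reverse complement GCTAGTCCAGCT does not match either.
With no annealing site for primer 1, no amplification occurs.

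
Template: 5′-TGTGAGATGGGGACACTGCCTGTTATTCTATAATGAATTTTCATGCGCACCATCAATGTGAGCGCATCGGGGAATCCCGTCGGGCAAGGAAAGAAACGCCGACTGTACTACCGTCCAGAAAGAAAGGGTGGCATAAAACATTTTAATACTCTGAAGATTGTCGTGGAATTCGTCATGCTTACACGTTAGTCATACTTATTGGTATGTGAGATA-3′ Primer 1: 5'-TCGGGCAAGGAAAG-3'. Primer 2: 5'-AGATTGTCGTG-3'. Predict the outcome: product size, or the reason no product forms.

No product — both primers anneal to the same strand and extend in the same direction.

Primer 1 (TCGGGCAAGGAAAG) matches the top strand at positions 80–93 (3' end points downstream).
Primer 2 (AGATTGTCGTG) also matches the top strand directly, at positions 155–165 — its reverse complement CACGACAATCT is not present.
Both primers anneal to the bottom strand with 3' ends pointing the same way, so neither can prime synthesis back toward the other.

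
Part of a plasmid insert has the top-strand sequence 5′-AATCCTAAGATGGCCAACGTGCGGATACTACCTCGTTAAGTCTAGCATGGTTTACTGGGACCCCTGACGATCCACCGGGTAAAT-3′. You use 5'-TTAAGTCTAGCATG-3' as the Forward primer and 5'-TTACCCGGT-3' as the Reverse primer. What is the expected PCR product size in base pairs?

Scanning the template, TTAAGTCTAGCATG occurs at positions 36–49; this primer anneals to the bottom strand there with its 3' end pointing downstream.
Taking the reverse complement of TTACCCGGT gives ACCGGGTAA, found at positions 74–82 on the template; the primer anneals here to the top strand with its 3' end pointing upstream.
The product runs from position 36 to position 82, so its length is 82 − 36 + 1 = 47 bp.

47 bp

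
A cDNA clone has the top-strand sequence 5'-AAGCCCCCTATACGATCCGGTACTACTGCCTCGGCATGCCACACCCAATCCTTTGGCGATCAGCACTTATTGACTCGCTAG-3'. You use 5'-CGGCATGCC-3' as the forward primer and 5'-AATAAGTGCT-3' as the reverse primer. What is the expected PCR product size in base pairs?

Forward primer CGGCATGCC is found on the top strand at positions 32–40.
Taking the reverse complement of AATAAGTGCT gives AGCACTTATT, found at positions 62–71 on the template; the primer anneals here to the top strand with its 3' end pointing upstream.
Amplicon spans positions 32–71: 40 bp.

40 bp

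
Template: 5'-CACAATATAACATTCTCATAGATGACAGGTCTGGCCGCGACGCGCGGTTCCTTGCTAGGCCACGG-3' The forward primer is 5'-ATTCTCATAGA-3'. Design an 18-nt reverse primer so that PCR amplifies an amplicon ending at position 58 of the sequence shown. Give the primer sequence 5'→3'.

The forward primer binds at positions 12–22; the product's 3' end on the top strand is position 58.
The reverse primer anneals to the top strand over positions 41–58, i.e. to CGCGCGGTTCCTTGCTAG.
Its sequence written 5'→3' is the reverse complement: CTAGCAAGGAACCGCGCG.

5'-CTAGCAAGGAACCGCGCG-3'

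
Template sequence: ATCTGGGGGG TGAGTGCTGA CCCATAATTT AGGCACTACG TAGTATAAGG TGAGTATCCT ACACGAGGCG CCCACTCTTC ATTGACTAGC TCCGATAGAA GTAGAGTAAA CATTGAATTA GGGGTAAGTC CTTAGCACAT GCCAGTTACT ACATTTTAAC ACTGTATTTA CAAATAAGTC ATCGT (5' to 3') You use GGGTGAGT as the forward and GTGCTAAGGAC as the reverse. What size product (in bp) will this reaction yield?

131 bp

The forward primer matches the template at positions 8–15.
Reverse complement of the reverse primer: GTCCTTAGCAC. This occurs on the top strand at positions 128–138.
The product runs from position 8 to position 138, so its length is 138 − 8 + 1 = 131 bp.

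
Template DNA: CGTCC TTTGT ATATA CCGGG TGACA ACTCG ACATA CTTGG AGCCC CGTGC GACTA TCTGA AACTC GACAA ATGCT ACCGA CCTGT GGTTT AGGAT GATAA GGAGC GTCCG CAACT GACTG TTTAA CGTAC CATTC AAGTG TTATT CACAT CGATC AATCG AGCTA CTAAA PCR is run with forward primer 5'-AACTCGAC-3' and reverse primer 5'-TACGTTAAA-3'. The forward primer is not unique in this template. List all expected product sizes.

The forward primer AACTCGAC matches the top strand at positions 25–32, 61–68.
The reverse primer's reverse complement is TTTAACGTA, matching at positions 121–129.
Each forward site pairs with the reverse site to give a product ending at position 129: sizes 105, 69 bp.

105 bp, 69 bp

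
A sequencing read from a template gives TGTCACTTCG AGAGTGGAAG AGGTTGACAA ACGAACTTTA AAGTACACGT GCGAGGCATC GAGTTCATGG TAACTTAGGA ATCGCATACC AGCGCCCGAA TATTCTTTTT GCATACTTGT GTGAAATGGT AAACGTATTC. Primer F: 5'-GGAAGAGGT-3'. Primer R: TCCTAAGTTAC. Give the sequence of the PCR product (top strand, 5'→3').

5'-GGAAGAGGTTGACAAACGAACTTTAAAGTACACGTGCGAGGCATCGAGTTCATGGTAACTTAGGA-3'

Scanning the template, GGAAGAGGT occurs at positions 16–24; this primer anneals to the bottom strand there with its 3' end pointing downstream.
Taking the reverse complement of TCCTAAGTTAC gives GTAACTTAGGA, found at positions 70–80 on the template; the primer anneals here to the top strand with its 3' end pointing upstream.
The product is the template from position 16 through 80 (65 bp).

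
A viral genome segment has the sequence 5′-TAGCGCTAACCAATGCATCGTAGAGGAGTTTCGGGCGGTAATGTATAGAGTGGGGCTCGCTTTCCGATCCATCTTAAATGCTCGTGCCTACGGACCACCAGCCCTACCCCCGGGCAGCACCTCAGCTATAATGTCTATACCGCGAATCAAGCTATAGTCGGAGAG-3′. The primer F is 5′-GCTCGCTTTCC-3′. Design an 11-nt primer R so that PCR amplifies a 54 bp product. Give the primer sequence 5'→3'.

The forward primer binds at positions 55–65, so a 54 bp product ends at position 55 + 54 − 1 = 108.
The reverse primer anneals to the top strand over positions 98–108, i.e. to CCAGCCCTACC.
Its sequence written 5'→3' is the reverse complement: GGTAGGGCTGG.

5'-GGTAGGGCTGG-3'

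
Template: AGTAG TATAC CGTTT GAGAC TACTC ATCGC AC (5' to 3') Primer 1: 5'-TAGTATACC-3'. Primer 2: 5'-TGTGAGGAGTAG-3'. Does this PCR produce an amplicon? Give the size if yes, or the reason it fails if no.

No product — primer 2 has no binding site in the template.

Primer 2 (TGTGAGGAGTAG) does not match the top strand, and its reverse complement CTACTCCTCACA does not match either.
With no annealing site for primer 2, no amplification occurs.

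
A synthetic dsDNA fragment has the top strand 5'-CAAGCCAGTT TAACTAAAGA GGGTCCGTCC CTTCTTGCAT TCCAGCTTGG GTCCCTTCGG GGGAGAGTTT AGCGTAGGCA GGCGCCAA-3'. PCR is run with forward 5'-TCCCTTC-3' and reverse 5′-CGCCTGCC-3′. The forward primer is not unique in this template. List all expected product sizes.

57 bp, 33 bp

The forward primer TCCCTTC matches the top strand at positions 28–34, 52–58.
The reverse primer's reverse complement is GGCAGGCG, matching at positions 77–84.
Each forward site pairs with the reverse site to give a product ending at position 84: sizes 57, 33 bp.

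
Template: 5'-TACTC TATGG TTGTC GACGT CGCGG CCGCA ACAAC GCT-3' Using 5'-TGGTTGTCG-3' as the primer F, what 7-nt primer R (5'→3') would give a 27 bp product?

The forward primer binds at positions 8–16, so a 27 bp product ends at position 8 + 27 − 1 = 34.
The reverse primer anneals to the top strand over positions 28–34, i.e. to GCAACAA.
Its sequence written 5'→3' is the reverse complement: TTGTTGC.

5'-TTGTTGC-3'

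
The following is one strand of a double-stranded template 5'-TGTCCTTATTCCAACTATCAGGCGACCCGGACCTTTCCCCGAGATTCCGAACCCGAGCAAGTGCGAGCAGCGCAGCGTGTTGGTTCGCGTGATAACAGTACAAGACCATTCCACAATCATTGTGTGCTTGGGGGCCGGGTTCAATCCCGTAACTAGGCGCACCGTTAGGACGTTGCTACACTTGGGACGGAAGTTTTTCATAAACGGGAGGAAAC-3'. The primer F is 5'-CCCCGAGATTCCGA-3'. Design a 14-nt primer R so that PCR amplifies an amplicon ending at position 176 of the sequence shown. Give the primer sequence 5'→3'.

5'-GCAACGTCCTAACG-3'

The forward primer binds at positions 37–50; the product's 3' end on the top strand is position 176.
The reverse primer anneals to the top strand over positions 163–176, i.e. to CGTTAGGACGTTGC.
Its sequence written 5'→3' is the reverse complement: GCAACGTCCTAACG.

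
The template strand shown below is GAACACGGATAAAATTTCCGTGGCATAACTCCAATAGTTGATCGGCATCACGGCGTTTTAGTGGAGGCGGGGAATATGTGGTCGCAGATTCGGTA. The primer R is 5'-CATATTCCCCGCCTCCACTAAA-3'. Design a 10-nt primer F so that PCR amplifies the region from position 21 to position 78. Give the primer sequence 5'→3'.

5'-TGGCATAACT-3'

The reverse primer's reverse complement TTTAGTGGAGGCGGGGAATATG matches the template at positions 57–78; the product starts at position 21.
The forward primer is identical to the top strand over positions 21–30: TGGCATAACT.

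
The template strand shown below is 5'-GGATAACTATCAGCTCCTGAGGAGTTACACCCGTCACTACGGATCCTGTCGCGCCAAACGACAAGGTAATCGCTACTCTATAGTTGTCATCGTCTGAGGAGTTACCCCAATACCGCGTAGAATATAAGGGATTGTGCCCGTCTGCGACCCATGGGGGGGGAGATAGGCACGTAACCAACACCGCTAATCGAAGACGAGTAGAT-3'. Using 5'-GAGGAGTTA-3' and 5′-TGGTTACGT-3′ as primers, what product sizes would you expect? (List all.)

159 bp, 82 bp

The forward primer GAGGAGTTA matches the top strand at positions 19–27, 96–104.
The reverse primer's reverse complement is ACGTAACCA, matching at positions 169–177.
Each forward site pairs with the reverse site to give a product ending at position 177: sizes 159, 82 bp.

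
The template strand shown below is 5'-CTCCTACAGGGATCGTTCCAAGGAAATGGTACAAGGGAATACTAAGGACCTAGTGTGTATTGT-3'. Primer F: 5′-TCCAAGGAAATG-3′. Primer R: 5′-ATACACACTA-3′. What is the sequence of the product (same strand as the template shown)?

5'-TCCAAGGAAATGGTACAAGGGAATACTAAGGACCTAGTGTGTAT-3'

The forward primer matches the template at positions 17–28.
Reverse complement of the reverse primer: TAGTGTGTAT. This occurs on the top strand at positions 51–60.
The product is the template from position 17 through 60 (44 bp).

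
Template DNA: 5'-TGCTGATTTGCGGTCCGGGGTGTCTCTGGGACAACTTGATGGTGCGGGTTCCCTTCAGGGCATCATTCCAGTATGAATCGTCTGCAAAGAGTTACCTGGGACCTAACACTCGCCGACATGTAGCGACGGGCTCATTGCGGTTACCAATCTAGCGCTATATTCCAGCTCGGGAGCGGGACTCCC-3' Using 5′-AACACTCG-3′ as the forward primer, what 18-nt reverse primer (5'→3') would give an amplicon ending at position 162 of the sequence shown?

5'-GAATATAGCGCTAGATTG-3'

The forward primer binds at positions 105–112; the product's 3' end on the top strand is position 162.
The reverse primer anneals to the top strand over positions 145–162, i.e. to CAATCTAGCGCTATATTC.
Its sequence written 5'→3' is the reverse complement: GAATATAGCGCTAGATTG.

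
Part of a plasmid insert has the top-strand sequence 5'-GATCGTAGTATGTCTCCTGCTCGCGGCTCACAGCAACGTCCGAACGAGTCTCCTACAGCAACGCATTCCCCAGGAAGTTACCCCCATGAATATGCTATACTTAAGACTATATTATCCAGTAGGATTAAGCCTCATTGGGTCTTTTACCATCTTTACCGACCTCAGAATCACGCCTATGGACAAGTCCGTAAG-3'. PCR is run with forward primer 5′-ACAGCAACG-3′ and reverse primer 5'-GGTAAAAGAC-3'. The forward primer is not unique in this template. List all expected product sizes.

119 bp, 94 bp

The forward primer ACAGCAACG matches the top strand at positions 30–38, 55–63.
The reverse primer's reverse complement is GTCTTTTACC, matching at positions 139–148.
Each forward site pairs with the reverse site to give a product ending at position 148: sizes 119, 94 bp.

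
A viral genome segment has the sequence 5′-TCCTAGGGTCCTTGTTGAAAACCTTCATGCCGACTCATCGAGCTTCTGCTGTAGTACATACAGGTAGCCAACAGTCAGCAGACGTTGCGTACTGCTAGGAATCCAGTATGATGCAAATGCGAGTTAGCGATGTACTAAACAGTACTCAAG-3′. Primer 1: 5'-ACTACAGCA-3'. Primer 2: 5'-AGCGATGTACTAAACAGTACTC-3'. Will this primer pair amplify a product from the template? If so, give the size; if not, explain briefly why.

Primer 1 (ACTACAGCA) has reverse complement TGCTGTAGT, which matches the top strand at positions 47–55; primer 1 anneals to the top strand there with its 3' end pointing upstream toward position 47.
Primer 2 (AGCGATGTACTAAACAGTACTC) matches the top strand directly at positions 126–147; it anneals to the bottom strand with its 3' end pointing downstream toward position 147.
The 3' ends diverge (primer 1 extends toward position 1, primer 2 toward position 150), so the primers never converge on a shared product.

No product — the primers' 3' ends point away from each other.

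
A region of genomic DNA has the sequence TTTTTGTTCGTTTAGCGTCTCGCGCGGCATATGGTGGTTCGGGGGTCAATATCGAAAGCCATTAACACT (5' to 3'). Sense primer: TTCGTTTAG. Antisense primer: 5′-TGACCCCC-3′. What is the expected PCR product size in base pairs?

42 bp

Forward primer TTCGTTTAG is found on the top strand at positions 7–15.
Reverse complement of the reverse primer: GGGGGTCA. This occurs on the top strand at positions 41–48.
Product length = (reverse-primer end) − (forward-primer start) + 1 = 48 − 7 + 1 = 42 bp.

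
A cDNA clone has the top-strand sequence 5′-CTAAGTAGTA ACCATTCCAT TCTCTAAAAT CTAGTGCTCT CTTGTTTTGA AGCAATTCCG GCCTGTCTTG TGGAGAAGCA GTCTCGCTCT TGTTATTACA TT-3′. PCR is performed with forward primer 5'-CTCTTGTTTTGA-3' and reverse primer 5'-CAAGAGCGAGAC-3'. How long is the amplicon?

The forward primer matches the template at positions 39–50.
Taking the reverse complement of CAAGAGCGAGAC gives GTCTCGCTCTTG, found at positions 81–92 on the template; the primer anneals here to the top strand with its 3' end pointing upstream.
The product runs from position 39 to position 92, so its length is 92 − 39 + 1 = 54 bp.

54 bp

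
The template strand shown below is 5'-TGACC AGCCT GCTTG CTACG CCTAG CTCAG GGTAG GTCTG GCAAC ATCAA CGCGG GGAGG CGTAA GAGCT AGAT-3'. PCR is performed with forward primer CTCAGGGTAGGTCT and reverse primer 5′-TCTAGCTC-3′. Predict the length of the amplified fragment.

48 bp

Scanning the template, CTCAGGGTAGGTCT occurs at positions 26–39; this primer anneals to the bottom strand there with its 3' end pointing downstream.
Reverse complement of the reverse primer: GAGCTAGA. This occurs on the top strand at positions 66–73.
Amplicon spans positions 26–73: 48 bp.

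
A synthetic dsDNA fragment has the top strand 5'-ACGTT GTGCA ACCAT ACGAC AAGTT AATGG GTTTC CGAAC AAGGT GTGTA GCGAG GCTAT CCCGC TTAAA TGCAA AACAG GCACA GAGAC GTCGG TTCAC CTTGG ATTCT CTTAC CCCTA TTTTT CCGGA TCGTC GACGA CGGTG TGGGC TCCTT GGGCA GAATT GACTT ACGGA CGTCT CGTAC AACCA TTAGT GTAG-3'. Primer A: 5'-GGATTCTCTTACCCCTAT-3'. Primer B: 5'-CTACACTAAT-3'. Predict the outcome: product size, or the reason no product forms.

Primer A (GGATTCTCTTACCCCTAT) matches the top strand at positions 104–121; it acts as a forward primer.
Primer B's reverse complement is ATTAGTGTAG, matching the top strand at positions 190–199; it acts as a reverse primer.
The 3' ends face each other across positions 104–199, giving a 96 bp product.

Yes — a 96 bp product.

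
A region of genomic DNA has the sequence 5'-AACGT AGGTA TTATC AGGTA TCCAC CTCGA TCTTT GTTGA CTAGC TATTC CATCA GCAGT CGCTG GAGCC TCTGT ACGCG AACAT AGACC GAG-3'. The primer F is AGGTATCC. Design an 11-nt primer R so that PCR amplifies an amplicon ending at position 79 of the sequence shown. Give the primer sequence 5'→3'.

The forward primer binds at positions 16–23; the product's 3' end on the top strand is position 79.
The reverse primer anneals to the top strand over positions 69–79, i.e. to CCTCTGTACGC.
Its sequence written 5'→3' is the reverse complement: GCGTACAGAGG.

5'-GCGTACAGAGG-3'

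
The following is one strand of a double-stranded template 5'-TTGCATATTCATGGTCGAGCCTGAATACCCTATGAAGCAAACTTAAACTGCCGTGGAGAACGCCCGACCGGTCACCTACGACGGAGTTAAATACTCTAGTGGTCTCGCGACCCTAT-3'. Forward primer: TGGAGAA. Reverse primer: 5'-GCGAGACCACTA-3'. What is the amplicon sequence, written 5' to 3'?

The forward primer matches the template at positions 54–60.
Reverse complement of the reverse primer: TAGTGGTCTCGC. This occurs on the top strand at positions 97–108.
The product is the template from position 54 through 108 (55 bp).

5'-TGGAGAACGCCCGACCGGTCACCTACGACGGAGTTAAATACTCTAGTGGTCTCGC-3'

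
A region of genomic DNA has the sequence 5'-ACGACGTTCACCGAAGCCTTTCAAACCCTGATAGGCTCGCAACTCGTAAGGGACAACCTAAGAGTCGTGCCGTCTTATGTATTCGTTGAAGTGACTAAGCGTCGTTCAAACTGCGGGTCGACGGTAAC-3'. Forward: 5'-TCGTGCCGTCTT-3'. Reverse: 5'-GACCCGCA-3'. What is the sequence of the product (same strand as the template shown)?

5'-TCGTGCCGTCTTATGTATTCGTTGAAGTGACTAAGCGTCGTTCAAACTGCGGGTC-3'

Forward primer TCGTGCCGTCTT is found on the top strand at positions 65–76.
The reverse primer's reverse complement is TGCGGGTC, which matches the template at positions 112–119.
The product is the template from position 65 through 119 (55 bp).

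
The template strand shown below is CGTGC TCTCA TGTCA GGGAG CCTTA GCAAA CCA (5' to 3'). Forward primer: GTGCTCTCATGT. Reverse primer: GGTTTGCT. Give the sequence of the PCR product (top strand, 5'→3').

Forward primer GTGCTCTCATGT is found on the top strand at positions 2–13.
The reverse primer's reverse complement is AGCAAACC, which matches the template at positions 25–32.
The product is the template from position 2 through 32 (31 bp).

5'-GTGCTCTCATGTCAGGGAGCCTTAGCAAACC-3'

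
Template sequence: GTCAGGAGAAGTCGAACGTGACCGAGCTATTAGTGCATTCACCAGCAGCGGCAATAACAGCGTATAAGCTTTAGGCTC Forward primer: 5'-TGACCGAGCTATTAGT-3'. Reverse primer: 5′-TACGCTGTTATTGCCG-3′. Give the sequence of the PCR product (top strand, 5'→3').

5'-TGACCGAGCTATTAGTGCATTCACCAGCAGCGGCAATAACAGCGTA-3'

Forward primer TGACCGAGCTATTAGT is found on the top strand at positions 19–34.
Taking the reverse complement of TACGCTGTTATTGCCG gives CGGCAATAACAGCGTA, found at positions 49–64 on the template; the primer anneals here to the top strand with its 3' end pointing upstream.
The product is the template from position 19 through 64 (46 bp).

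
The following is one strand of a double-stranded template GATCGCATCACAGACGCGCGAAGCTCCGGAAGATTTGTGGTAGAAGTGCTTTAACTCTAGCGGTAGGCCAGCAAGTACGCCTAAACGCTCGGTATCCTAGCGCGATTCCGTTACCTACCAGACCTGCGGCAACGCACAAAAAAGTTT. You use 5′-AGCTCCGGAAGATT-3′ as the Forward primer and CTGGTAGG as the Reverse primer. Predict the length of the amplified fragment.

Scanning the template, AGCTCCGGAAGATT occurs at positions 22–35; this primer anneals to the bottom strand there with its 3' end pointing downstream.
Reverse complement of the reverse primer: CCTACCAG. This occurs on the top strand at positions 114–121.
Product length = (reverse-primer end) − (forward-primer start) + 1 = 121 − 22 + 1 = 100 bp.

100 bp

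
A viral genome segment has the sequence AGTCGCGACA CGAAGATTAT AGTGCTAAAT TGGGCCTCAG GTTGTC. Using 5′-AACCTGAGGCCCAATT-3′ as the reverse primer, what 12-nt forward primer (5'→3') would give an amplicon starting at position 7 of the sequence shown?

5'-GACACGAAGATT-3'

The reverse primer's reverse complement AATTGGGCCTCAGGTT matches the template at positions 28–43; the product starts at position 7.
The forward primer is identical to the top strand over positions 7–18: GACACGAAGATT.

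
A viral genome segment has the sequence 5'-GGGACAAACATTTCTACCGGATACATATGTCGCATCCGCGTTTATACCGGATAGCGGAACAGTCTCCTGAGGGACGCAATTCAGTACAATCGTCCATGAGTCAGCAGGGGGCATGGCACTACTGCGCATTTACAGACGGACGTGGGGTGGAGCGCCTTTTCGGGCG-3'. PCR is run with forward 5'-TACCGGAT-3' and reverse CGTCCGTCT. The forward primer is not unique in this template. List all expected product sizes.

128 bp, 98 bp

The forward primer TACCGGAT matches the top strand at positions 15–22, 45–52.
The reverse primer's reverse complement is AGACGGACG, matching at positions 134–142.
Each forward site pairs with the reverse site to give a product ending at position 142: sizes 128, 98 bp.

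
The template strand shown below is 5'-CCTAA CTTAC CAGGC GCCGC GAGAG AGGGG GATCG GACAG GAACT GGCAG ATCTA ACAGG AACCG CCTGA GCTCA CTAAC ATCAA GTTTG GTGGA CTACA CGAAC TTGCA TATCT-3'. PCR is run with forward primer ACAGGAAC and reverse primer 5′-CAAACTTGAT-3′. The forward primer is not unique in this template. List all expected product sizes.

54 bp, 35 bp

The forward primer ACAGGAAC matches the top strand at positions 37–44, 56–63.
The reverse primer's reverse complement is ATCAAGTTTG, matching at positions 81–90.
Each forward site pairs with the reverse site to give a product ending at position 90: sizes 54, 35 bp.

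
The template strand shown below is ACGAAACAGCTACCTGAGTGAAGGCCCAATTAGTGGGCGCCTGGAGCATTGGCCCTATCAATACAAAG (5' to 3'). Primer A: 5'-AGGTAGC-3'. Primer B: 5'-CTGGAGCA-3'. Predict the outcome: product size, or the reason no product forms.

Primer A (AGGTAGC) has reverse complement GCTACCT, which matches the top strand at positions 9–15; primer A anneals to the top strand there with its 3' end pointing upstream toward position 9.
Primer B (CTGGAGCA) matches the top strand directly at positions 41–48; it anneals to the bottom strand with its 3' end pointing downstream toward position 48.
The 3' ends diverge (primer A extends toward position 1, primer B toward position 68), so the primers never converge on a shared product.

No product — the primers' 3' ends point away from each other.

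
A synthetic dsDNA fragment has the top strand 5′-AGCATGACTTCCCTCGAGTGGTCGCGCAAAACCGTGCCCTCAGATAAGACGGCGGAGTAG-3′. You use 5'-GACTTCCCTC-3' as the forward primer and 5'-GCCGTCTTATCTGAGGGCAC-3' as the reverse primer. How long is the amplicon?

Forward primer GACTTCCCTC is found on the top strand at positions 6–15.
The reverse primer's reverse complement is GTGCCCTCAGATAAGACGGC, which matches the template at positions 34–53.
The product runs from position 6 to position 53, so its length is 53 − 6 + 1 = 48 bp.

48 bp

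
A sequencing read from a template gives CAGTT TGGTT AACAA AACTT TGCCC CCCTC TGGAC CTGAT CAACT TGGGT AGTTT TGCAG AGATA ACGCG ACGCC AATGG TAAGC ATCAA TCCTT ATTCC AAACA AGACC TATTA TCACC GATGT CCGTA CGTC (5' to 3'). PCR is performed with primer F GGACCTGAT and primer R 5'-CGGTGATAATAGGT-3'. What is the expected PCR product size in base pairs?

90 bp

Scanning the template, GGACCTGAT occurs at positions 32–40; this primer anneals to the bottom strand there with its 3' end pointing downstream.
Reverse complement of the reverse primer: ACCTATTATCACCG. This occurs on the top strand at positions 108–121.
Product length = (reverse-primer end) − (forward-primer start) + 1 = 121 − 32 + 1 = 90 bp.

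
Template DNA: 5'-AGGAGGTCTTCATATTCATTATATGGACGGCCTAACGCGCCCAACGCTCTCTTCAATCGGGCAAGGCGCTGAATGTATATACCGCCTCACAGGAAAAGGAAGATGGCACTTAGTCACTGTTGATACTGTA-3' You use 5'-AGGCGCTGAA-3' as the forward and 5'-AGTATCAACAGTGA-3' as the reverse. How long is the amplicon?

64 bp

Forward primer AGGCGCTGAA is found on the top strand at positions 64–73.
The reverse primer's reverse complement is TCACTGTTGATACT, which matches the template at positions 114–127.
The product runs from position 64 to position 127, so its length is 127 − 64 + 1 = 64 bp.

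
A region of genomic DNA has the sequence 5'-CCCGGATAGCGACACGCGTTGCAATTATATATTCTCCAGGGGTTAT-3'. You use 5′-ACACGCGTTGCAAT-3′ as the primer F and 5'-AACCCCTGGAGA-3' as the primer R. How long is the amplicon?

33 bp

The forward primer matches the template at positions 12–25.
Reverse complement of the reverse primer: TCTCCAGGGGTT. This occurs on the top strand at positions 33–44.
Amplicon spans positions 12–44: 33 bp.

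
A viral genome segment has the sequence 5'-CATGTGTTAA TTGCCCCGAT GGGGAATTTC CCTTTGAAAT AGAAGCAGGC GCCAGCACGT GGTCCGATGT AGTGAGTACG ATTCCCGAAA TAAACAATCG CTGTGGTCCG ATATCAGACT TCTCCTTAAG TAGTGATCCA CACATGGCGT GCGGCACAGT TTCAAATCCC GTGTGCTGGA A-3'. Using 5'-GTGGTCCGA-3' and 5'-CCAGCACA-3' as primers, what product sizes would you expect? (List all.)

121 bp, 77 bp

The forward primer GTGGTCCGA matches the top strand at positions 59–67, 103–111.
The reverse primer's reverse complement is TGTGCTGG, matching at positions 172–179.
Each forward site pairs with the reverse site to give a product ending at position 179: sizes 121, 77 bp.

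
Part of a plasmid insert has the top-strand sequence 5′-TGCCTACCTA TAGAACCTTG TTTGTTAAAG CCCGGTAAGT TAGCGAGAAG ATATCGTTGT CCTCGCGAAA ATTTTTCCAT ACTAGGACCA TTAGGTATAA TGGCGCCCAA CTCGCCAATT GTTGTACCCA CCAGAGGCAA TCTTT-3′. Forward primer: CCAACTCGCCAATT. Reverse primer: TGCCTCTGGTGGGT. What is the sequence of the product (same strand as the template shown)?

5'-CCAACTCGCCAATTGTTGTACCCACCAGAGGCA-3'

The forward primer matches the template at positions 107–120.
Reverse complement of the reverse primer: ACCCACCAGAGGCA. This occurs on the top strand at positions 126–139.
The product is the template from position 107 through 139 (33 bp).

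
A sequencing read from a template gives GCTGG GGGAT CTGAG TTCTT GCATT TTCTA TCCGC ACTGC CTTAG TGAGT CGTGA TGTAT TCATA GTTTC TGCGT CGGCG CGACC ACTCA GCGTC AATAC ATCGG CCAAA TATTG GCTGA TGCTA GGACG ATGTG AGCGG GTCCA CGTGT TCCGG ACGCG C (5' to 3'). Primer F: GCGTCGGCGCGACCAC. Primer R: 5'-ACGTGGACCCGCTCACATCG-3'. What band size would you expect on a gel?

The forward primer matches the template at positions 72–87.
The reverse primer's reverse complement is CGATGTGAGCGGGTCCACGT, which matches the template at positions 129–148.
The product runs from position 72 to position 148, so its length is 148 − 72 + 1 = 77 bp.

77 bp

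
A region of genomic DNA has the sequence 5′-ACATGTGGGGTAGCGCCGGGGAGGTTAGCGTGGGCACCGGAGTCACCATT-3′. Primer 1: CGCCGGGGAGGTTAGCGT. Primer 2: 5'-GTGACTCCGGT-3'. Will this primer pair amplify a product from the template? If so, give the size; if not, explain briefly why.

Primer 1 (CGCCGGGGAGGTTAGCGT) matches the top strand at positions 14–31; it acts as a forward primer.
Primer 2's reverse complement is ACCGGAGTCAC, matching the top strand at positions 36–46; it acts as a reverse primer.
The 3' ends face each other across positions 14–46, giving a 33 bp product.

Yes — a 33 bp product.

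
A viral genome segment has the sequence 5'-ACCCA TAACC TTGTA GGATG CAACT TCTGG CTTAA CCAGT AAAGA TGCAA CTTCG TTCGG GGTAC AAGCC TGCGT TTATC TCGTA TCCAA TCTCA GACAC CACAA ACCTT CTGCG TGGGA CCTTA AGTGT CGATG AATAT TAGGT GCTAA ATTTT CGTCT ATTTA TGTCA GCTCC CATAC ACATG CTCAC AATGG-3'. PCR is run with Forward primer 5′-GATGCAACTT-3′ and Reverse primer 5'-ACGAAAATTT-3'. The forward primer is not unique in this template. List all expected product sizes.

142 bp, 115 bp

The forward primer GATGCAACTT matches the top strand at positions 17–26, 44–53.
The reverse primer's reverse complement is AAATTTTCGT, matching at positions 149–158.
Each forward site pairs with the reverse site to give a product ending at position 158: sizes 142, 115 bp.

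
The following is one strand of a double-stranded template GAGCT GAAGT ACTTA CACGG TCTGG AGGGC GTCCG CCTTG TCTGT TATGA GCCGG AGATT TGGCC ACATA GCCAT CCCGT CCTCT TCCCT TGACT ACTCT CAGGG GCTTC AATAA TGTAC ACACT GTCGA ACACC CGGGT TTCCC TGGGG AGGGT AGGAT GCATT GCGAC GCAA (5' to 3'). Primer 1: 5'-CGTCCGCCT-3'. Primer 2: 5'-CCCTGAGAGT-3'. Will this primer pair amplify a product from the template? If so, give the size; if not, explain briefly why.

Primer 1 (CGTCCGCCT) matches the top strand at positions 30–38; it acts as a forward primer.
Primer 2's reverse complement is ACTCTCAGGG, matching the top strand at positions 96–105; it acts as a reverse primer.
The 3' ends face each other across positions 30–105, giving a 76 bp product.

Yes — a 76 bp product.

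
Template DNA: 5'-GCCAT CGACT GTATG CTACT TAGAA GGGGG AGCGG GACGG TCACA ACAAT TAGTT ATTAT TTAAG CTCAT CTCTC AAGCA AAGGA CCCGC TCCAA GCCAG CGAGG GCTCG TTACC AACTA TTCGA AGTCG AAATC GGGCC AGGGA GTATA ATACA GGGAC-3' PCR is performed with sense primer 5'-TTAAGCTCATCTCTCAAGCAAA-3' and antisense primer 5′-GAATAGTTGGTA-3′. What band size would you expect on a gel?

63 bp

Forward primer TTAAGCTCATCTCTCAAGCAAA is found on the top strand at positions 61–82.
Reverse complement of the reverse primer: TACCAACTATTC. This occurs on the top strand at positions 112–123.
Amplicon spans positions 61–123: 63 bp.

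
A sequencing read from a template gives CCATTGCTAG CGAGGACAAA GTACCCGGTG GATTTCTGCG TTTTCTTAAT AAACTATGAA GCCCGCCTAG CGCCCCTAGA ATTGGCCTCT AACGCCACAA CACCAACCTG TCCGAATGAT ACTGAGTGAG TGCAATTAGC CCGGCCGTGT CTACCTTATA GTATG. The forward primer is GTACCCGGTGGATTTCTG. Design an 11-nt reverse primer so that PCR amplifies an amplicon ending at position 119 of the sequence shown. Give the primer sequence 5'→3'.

5'-TCATTCGGACA-3'

The forward primer binds at positions 21–38; the product's 3' end on the top strand is position 119.
The reverse primer anneals to the top strand over positions 109–119, i.e. to TGTCCGAATGA.
Its sequence written 5'→3' is the reverse complement: TCATTCGGACA.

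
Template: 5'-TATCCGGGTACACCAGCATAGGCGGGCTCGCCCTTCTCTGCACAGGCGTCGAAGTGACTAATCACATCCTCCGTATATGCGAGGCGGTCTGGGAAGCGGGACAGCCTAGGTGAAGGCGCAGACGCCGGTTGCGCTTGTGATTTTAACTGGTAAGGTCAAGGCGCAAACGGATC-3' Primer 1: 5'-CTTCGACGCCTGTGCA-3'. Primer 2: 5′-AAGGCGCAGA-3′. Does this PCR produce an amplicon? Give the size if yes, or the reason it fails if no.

Primer 1 (CTTCGACGCCTGTGCA) has reverse complement TGCACAGGCGTCGAAG, which matches the top strand at positions 39–54; primer 1 anneals to the top strand there with its 3' end pointing upstream toward position 39.
Primer 2 (AAGGCGCAGA) matches the top strand directly at positions 113–122; it anneals to the bottom strand with its 3' end pointing downstream toward position 122.
The 3' ends diverge (primer 1 extends toward position 1, primer 2 toward position 173), so the primers never converge on a shared product.

No product — the primers' 3' ends point away from each other.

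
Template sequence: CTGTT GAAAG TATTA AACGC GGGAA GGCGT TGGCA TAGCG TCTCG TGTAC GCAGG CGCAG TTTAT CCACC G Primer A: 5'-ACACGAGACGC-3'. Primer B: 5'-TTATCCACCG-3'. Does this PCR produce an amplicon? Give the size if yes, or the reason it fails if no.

No product — the primers' 3' ends point away from each other.

Primer A (ACACGAGACGC) has reverse complement GCGTCTCGTGT, which matches the top strand at positions 38–48; primer A anneals to the top strand there with its 3' end pointing upstream toward position 38.
Primer B (TTATCCACCG) matches the top strand directly at positions 62–71; it anneals to the bottom strand with its 3' end pointing downstream toward position 71.
The 3' ends diverge (primer A extends toward position 1, primer B toward position 71), so the primers never converge on a shared product.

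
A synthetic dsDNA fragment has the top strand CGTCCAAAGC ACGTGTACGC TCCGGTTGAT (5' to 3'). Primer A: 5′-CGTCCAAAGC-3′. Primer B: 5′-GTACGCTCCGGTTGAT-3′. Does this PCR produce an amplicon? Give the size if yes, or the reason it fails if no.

No product — both primers anneal to the same strand and extend in the same direction.

Primer A (CGTCCAAAGC) matches the top strand at positions 1–10 (3' end points downstream).
Primer B (GTACGCTCCGGTTGAT) also matches the top strand directly, at positions 15–30 — its reverse complement ATCAACCGGAGCGTAC is not present.
Both primers anneal to the bottom strand with 3' ends pointing the same way, so neither can prime synthesis back toward the other.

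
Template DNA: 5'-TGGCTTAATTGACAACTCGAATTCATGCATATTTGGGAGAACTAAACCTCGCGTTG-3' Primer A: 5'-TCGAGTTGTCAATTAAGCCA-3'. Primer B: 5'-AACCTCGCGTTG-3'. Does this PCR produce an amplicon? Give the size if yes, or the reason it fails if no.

Primer A (TCGAGTTGTCAATTAAGCCA) has reverse complement TGGCTTAATTGACAACTCGA, which matches the top strand at positions 1–20; primer A anneals to the top strand there with its 3' end pointing upstream toward position 1.
Primer B (AACCTCGCGTTG) matches the top strand directly at positions 45–56; it anneals to the bottom strand with its 3' end pointing downstream toward position 56.
The 3' ends diverge (primer A extends toward position 1, primer B toward position 56), so the primers never converge on a shared product.

No product — the primers' 3' ends point away from each other.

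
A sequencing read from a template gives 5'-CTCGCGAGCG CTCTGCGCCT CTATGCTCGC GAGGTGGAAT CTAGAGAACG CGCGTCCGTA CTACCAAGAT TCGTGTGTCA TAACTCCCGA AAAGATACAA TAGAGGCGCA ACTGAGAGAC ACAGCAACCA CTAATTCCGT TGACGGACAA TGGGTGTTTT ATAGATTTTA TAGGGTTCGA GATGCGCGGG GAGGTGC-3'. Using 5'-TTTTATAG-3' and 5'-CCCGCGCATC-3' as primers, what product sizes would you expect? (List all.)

34 bp, 25 bp

The forward primer TTTTATAG matches the top strand at positions 157–164, 166–173.
The reverse primer's reverse complement is GATGCGCGGG, matching at positions 181–190.
Each forward site pairs with the reverse site to give a product ending at position 190: sizes 34, 25 bp.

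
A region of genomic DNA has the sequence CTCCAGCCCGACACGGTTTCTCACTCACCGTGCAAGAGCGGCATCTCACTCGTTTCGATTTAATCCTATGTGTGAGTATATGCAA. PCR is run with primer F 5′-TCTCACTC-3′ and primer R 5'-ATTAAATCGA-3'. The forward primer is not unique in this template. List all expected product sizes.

46 bp, 21 bp

The forward primer TCTCACTC matches the top strand at positions 19–26, 44–51.
The reverse primer's reverse complement is TCGATTTAAT, matching at positions 55–64.
Each forward site pairs with the reverse site to give a product ending at position 64: sizes 46, 21 bp.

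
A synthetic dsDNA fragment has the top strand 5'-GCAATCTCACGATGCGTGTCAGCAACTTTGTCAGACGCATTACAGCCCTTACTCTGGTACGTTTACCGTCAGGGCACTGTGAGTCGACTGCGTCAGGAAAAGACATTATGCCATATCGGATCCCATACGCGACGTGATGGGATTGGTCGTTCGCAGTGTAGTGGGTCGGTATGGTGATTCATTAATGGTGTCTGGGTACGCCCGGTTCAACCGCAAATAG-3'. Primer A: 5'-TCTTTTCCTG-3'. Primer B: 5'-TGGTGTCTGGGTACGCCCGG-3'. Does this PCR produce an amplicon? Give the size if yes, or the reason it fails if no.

Primer A (TCTTTTCCTG) has reverse complement CAGGAAAAGA, which matches the top strand at positions 94–103; primer A anneals to the top strand there with its 3' end pointing upstream toward position 94.
Primer B (TGGTGTCTGGGTACGCCCGG) matches the top strand directly at positions 186–205; it anneals to the bottom strand with its 3' end pointing downstream toward position 205.
The 3' ends diverge (primer A extends toward position 1, primer B toward position 220), so the primers never converge on a shared product.

No product — the primers' 3' ends point away from each other.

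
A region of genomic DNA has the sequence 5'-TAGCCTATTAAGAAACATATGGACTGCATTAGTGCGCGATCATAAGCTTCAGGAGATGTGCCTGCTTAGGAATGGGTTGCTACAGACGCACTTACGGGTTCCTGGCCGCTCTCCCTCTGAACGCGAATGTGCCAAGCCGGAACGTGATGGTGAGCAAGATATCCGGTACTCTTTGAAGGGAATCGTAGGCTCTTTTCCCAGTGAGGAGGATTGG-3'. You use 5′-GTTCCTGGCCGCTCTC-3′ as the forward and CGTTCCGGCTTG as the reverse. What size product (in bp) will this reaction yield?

47 bp

Scanning the template, GTTCCTGGCCGCTCTC occurs at positions 98–113; this primer anneals to the bottom strand there with its 3' end pointing downstream.
Reverse complement of the reverse primer: CAAGCCGGAACG. This occurs on the top strand at positions 133–144.
The product runs from position 98 to position 144, so its length is 144 − 98 + 1 = 47 bp.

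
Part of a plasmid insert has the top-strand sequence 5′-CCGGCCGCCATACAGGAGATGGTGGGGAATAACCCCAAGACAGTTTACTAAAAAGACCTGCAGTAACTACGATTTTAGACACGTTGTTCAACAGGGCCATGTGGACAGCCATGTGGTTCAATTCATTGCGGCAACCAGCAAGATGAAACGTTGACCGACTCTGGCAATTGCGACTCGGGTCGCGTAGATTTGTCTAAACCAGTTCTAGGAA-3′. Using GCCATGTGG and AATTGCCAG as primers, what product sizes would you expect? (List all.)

74 bp, 62 bp

The forward primer GCCATGTGG matches the top strand at positions 96–104, 108–116.
The reverse primer's reverse complement is CTGGCAATT, matching at positions 161–169.
Each forward site pairs with the reverse site to give a product ending at position 169: sizes 74, 62 bp.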